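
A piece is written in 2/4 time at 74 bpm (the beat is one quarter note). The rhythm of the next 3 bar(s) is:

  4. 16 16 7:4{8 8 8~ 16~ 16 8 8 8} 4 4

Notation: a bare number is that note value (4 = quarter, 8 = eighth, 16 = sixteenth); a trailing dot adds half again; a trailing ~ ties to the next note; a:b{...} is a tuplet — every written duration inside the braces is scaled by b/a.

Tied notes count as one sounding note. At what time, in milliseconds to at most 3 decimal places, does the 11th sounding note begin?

1. 0.0ms @ 0 + 1216.216ms (3/2)
2. 1216.216ms @ 3/2 + 202.703ms (1/4)
3. 1418.919ms @ 7/4 + 202.703ms (1/4)
4. 1621.622ms @ 2 + 231.66ms (2/7)
5. 1853.282ms @ 16/7 + 231.66ms (2/7)
6. 2084.942ms @ 18/7 + 463.32ms (4/7)
7. 2548.263ms @ 22/7 + 231.66ms (2/7)
8. 2779.923ms @ 24/7 + 231.66ms (2/7)
9. 3011.583ms @ 26/7 + 231.66ms (2/7)
10. 3243.243ms @ 4 + 810.811ms (1)
11. 4054.054ms @ 5 + 810.811ms (1)

note 11 onset = 5b = 4054.054ms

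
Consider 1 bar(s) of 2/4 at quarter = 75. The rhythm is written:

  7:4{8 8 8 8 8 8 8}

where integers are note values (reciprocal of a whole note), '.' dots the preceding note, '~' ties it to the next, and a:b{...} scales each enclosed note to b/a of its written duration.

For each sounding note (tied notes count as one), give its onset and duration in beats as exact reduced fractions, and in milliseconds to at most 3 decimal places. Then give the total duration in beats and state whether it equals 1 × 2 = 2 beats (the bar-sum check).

1) 0.0ms=0b +228.571ms=2/7b
2) 228.571ms=2/7b +228.571ms=2/7b
3) 457.143ms=4/7b +228.571ms=2/7b
4) 685.714ms=6/7b +228.571ms=2/7b
5) 914.286ms=8/7b +228.571ms=2/7b
6) 1142.857ms=10/7b +228.571ms=2/7b
7) 1371.429ms=12/7b +228.571ms=2/7b
Σ=2b of 2 (75bpm 2/4) — PASS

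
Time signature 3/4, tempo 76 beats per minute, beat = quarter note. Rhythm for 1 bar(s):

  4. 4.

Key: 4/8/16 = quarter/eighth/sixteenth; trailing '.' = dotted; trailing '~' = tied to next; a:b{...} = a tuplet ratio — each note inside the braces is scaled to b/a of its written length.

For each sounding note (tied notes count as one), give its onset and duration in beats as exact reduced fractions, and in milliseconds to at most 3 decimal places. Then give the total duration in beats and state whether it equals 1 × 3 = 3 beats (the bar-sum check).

1) 0.0ms=0b +1184.211ms=3/2b
2) 1184.211ms=3/2b +1184.211ms=3/2b
Σ=3b of 3 (76bpm 3/4) — PASS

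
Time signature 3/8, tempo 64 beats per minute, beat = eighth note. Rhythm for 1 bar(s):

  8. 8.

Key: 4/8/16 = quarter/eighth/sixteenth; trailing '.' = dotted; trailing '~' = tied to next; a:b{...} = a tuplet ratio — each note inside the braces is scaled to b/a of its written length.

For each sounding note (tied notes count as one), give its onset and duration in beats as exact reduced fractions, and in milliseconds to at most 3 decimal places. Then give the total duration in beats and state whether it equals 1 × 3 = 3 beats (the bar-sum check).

1) 0.0ms=0b +1406.25ms=3/2b
2) 1406.25ms=3/2b +1406.25ms=3/2b
Σ=3b of 3 (64bpm 3/8) — PASS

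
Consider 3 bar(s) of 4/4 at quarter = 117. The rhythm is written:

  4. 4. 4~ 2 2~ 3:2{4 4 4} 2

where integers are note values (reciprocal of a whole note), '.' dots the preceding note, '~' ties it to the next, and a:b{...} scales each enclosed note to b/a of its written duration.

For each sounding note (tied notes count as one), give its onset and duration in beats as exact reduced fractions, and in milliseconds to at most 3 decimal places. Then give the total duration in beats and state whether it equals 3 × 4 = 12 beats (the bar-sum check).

1) 0.0ms=0b +769.231ms=3/2b
2) 769.231ms=3/2b +769.231ms=3/2b
3) 1538.462ms=3b +1538.462ms=3b
4) 3076.923ms=6b +1367.521ms=8/3b
5) 4444.444ms=26/3b +341.88ms=2/3b
6) 4786.325ms=28/3b +341.88ms=2/3b
7) 5128.205ms=10b +1025.641ms=2b
Σ=12b of 12 (117bpm 4/4) — PASS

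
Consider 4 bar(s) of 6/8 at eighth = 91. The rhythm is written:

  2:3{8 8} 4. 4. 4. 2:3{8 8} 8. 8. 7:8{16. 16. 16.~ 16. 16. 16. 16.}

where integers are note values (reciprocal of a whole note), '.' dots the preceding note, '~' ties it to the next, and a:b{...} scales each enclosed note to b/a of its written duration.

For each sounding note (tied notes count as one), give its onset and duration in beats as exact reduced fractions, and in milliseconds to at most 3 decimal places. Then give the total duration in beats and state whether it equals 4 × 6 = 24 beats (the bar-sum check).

1) 0.0ms=0b +989.011ms=3/2b
2) 989.011ms=3/2b +989.011ms=3/2b
3) 1978.022ms=3b +1978.022ms=3b
4) 3956.044ms=6b +1978.022ms=3b
5) 5934.066ms=9b +1978.022ms=3b
6) 7912.088ms=12b +989.011ms=3/2b
7) 8901.099ms=27/2b +989.011ms=3/2b
8) 9890.11ms=15b +989.011ms=3/2b
9) 10879.121ms=33/2b +989.011ms=3/2b
10) 11868.132ms=18b +565.149ms=6/7b
11) 12433.281ms=132/7b +565.149ms=6/7b
12) 12998.43ms=138/7b +1130.298ms=12/7b
13) 14128.728ms=150/7b +565.149ms=6/7b
14) 14693.878ms=156/7b +565.149ms=6/7b
15) 15259.027ms=162/7b +565.149ms=6/7b
Σ=24b of 24 (91bpm 6/8) — PASS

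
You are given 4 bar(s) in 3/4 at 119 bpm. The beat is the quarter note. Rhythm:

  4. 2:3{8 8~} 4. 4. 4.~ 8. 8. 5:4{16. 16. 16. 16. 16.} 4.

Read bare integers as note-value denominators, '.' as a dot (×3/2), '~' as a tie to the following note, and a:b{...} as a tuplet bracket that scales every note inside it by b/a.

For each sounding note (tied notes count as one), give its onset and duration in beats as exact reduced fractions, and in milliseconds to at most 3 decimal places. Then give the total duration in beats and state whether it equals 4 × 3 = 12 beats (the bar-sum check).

1) 0.0ms=0b +756.303ms=3/2b
2) 756.303ms=3/2b +378.151ms=3/4b
3) 1134.454ms=9/4b +1134.454ms=9/4b
4) 2268.908ms=9/2b +756.303ms=3/2b
5) 3025.21ms=6b +1134.454ms=9/4b
6) 4159.664ms=33/4b +378.151ms=3/4b
7) 4537.815ms=9b +151.261ms=3/10b
8) 4689.076ms=93/10b +151.261ms=3/10b
9) 4840.336ms=48/5b +151.261ms=3/10b
10) 4991.597ms=99/10b +151.261ms=3/10b
11) 5142.857ms=51/5b +151.261ms=3/10b
12) 5294.118ms=21/2b +756.303ms=3/2b
Σ=12b of 12 (119bpm 3/4) — PASS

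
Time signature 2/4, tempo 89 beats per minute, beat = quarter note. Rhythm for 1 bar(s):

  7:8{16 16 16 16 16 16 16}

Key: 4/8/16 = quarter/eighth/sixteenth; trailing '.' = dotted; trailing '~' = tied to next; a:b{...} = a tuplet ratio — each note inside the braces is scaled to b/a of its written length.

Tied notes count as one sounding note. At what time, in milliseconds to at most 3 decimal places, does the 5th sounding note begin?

1. 0.0ms @ 0 + 192.616ms (2/7)
2. 192.616ms @ 2/7 + 192.616ms (2/7)
3. 385.233ms @ 4/7 + 192.616ms (2/7)
4. 577.849ms @ 6/7 + 192.616ms (2/7)
5. 770.465ms @ 8/7 + 192.616ms (2/7)
6. 963.082ms @ 10/7 + 192.616ms (2/7)
7. 1155.698ms @ 12/7 + 192.616ms (2/7)

note 5 onset = 8/7b = 770.465ms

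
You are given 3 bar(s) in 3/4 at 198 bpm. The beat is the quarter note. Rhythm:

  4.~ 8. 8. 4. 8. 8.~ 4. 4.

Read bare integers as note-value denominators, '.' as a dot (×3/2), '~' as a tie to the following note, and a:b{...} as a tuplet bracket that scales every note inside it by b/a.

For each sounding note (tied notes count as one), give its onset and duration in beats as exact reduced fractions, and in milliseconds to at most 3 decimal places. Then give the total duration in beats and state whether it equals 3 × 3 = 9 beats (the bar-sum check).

1) 0.0ms=0b +681.818ms=9/4b
2) 681.818ms=9/4b +227.273ms=3/4b
3) 909.091ms=3b +454.545ms=3/2b
4) 1363.636ms=9/2b +227.273ms=3/4b
5) 1590.909ms=21/4b +681.818ms=9/4b
6) 2272.727ms=15/2b +454.545ms=3/2b
Σ=9b of 9 (198bpm 3/4) — PASS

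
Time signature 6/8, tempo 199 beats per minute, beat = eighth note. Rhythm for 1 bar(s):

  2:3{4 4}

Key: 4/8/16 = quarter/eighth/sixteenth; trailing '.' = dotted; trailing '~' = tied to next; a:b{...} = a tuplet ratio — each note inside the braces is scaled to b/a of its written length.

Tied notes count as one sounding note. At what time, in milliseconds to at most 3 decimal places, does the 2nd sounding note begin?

note 2 onset = 3b = 904.523ms

1. 0.0ms @ 0 + 904.523ms (3)
2. 904.523ms @ 3 + 904.523ms (3)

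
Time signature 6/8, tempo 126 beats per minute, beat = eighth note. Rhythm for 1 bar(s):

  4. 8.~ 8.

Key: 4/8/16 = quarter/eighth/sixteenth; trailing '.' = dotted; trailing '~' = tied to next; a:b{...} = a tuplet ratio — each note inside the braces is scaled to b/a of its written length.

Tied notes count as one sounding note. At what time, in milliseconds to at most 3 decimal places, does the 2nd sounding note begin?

1. 0.0ms @ 0 + 1428.571ms (3)
2. 1428.571ms @ 3 + 1428.571ms (3)

note 2 onset = 3b = 1428.571ms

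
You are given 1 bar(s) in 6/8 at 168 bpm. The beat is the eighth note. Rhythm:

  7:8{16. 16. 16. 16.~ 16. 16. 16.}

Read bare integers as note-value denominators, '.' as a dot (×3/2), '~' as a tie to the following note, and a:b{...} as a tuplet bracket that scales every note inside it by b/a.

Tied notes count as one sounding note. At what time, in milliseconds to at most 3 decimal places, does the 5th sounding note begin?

1. 0.0ms @ 0 + 306.122ms (6/7)
2. 306.122ms @ 6/7 + 306.122ms (6/7)
3. 612.245ms @ 12/7 + 306.122ms (6/7)
4. 918.367ms @ 18/7 + 612.245ms (12/7)
5. 1530.612ms @ 30/7 + 306.122ms (6/7)
6. 1836.735ms @ 36/7 + 306.122ms (6/7)

note 5 onset = 30/7b = 1530.612ms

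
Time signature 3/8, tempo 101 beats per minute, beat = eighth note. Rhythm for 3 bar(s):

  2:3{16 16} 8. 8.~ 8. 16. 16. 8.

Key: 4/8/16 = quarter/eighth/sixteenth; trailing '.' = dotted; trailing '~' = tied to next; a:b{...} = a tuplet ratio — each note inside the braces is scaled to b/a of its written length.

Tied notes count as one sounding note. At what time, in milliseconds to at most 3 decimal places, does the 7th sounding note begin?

1. 0.0ms @ 0 + 445.545ms (3/4)
2. 445.545ms @ 3/4 + 445.545ms (3/4)
3. 891.089ms @ 3/2 + 891.089ms (3/2)
4. 1782.178ms @ 3 + 1782.178ms (3)
5. 3564.356ms @ 6 + 445.545ms (3/4)
6. 4009.901ms @ 27/4 + 445.545ms (3/4)
7. 4455.446ms @ 15/2 + 891.089ms (3/2)

note 7 onset = 15/2b = 4455.446ms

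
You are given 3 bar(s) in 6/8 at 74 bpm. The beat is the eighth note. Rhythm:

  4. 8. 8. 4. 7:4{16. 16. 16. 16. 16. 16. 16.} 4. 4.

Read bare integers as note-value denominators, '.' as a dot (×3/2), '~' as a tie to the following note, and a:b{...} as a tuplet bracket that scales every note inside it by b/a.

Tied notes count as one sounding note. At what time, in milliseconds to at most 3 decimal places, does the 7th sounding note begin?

note 7 onset = 69/7b = 7992.278ms

1. 0.0ms @ 0 + 2432.432ms (3)
2. 2432.432ms @ 3 + 1216.216ms (3/2)
3. 3648.649ms @ 9/2 + 1216.216ms (3/2)
4. 4864.865ms @ 6 + 2432.432ms (3)
5. 7297.297ms @ 9 + 347.49ms (3/7)
6. 7644.788ms @ 66/7 + 347.49ms (3/7)
7. 7992.278ms @ 69/7 + 347.49ms (3/7)
8. 8339.768ms @ 72/7 + 347.49ms (3/7)
9. 8687.259ms @ 75/7 + 347.49ms (3/7)
10. 9034.749ms @ 78/7 + 347.49ms (3/7)
11. 9382.239ms @ 81/7 + 347.49ms (3/7)
12. 9729.73ms @ 12 + 2432.432ms (3)
13. 12162.162ms @ 15 + 2432.432ms (3)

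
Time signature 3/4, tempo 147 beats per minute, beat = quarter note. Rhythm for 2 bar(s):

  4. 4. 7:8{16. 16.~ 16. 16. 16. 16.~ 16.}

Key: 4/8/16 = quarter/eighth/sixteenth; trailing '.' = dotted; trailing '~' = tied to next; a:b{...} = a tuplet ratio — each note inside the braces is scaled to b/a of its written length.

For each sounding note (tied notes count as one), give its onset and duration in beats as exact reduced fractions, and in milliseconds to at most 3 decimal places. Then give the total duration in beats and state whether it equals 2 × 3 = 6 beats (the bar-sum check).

1) 0.0ms=0b +612.245ms=3/2b
2) 612.245ms=3/2b +612.245ms=3/2b
3) 1224.49ms=3b +174.927ms=3/7b
4) 1399.417ms=24/7b +349.854ms=6/7b
5) 1749.271ms=30/7b +174.927ms=3/7b
6) 1924.198ms=33/7b +174.927ms=3/7b
7) 2099.125ms=36/7b +349.854ms=6/7b
Σ=6b of 6 (147bpm 3/4) — PASS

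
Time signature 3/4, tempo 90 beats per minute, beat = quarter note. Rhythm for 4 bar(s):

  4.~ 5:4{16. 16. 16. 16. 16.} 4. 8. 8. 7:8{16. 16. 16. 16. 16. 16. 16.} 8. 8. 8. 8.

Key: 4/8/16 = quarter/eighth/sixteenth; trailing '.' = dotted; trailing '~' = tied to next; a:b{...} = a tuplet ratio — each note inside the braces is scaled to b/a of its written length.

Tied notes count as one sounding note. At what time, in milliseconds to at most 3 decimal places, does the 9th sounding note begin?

1. 0.0ms @ 0 + 1200.0ms (9/5)
2. 1200.0ms @ 9/5 + 200.0ms (3/10)
3. 1400.0ms @ 21/10 + 200.0ms (3/10)
4. 1600.0ms @ 12/5 + 200.0ms (3/10)
5. 1800.0ms @ 27/10 + 200.0ms (3/10)
6. 2000.0ms @ 3 + 1000.0ms (3/2)
7. 3000.0ms @ 9/2 + 500.0ms (3/4)
8. 3500.0ms @ 21/4 + 500.0ms (3/4)
9. 4000.0ms @ 6 + 285.714ms (3/7)
10. 4285.714ms @ 45/7 + 285.714ms (3/7)
11. 4571.429ms @ 48/7 + 285.714ms (3/7)
12. 4857.143ms @ 51/7 + 285.714ms (3/7)
13. 5142.857ms @ 54/7 + 285.714ms (3/7)
14. 5428.571ms @ 57/7 + 285.714ms (3/7)
15. 5714.286ms @ 60/7 + 285.714ms (3/7)
16. 6000.0ms @ 9 + 500.0ms (3/4)
17. 6500.0ms @ 39/4 + 500.0ms (3/4)
18. 7000.0ms @ 21/2 + 500.0ms (3/4)
19. 7500.0ms @ 45/4 + 500.0ms (3/4)

note 9 onset = 6b = 4000.0ms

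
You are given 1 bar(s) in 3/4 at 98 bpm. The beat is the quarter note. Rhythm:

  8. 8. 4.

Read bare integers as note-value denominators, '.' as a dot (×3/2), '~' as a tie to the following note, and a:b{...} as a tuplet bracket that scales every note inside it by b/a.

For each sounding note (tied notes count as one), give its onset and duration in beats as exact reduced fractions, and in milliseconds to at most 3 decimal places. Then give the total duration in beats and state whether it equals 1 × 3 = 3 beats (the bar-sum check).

1) 0.0ms=0b +459.184ms=3/4b
2) 459.184ms=3/4b +459.184ms=3/4b
3) 918.367ms=3/2b +918.367ms=3/2b
Σ=3b of 3 (98bpm 3/4) — PASS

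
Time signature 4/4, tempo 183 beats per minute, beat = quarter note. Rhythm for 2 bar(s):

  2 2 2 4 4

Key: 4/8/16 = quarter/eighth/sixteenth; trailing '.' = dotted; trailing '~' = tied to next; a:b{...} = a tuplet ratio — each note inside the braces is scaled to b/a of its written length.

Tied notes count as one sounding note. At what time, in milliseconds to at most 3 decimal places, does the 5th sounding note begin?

note 5 onset = 7b = 2295.082ms

1. 0.0ms @ 0 + 655.738ms (2)
2. 655.738ms @ 2 + 655.738ms (2)
3. 1311.475ms @ 4 + 655.738ms (2)
4. 1967.213ms @ 6 + 327.869ms (1)
5. 2295.082ms @ 7 + 327.869ms (1)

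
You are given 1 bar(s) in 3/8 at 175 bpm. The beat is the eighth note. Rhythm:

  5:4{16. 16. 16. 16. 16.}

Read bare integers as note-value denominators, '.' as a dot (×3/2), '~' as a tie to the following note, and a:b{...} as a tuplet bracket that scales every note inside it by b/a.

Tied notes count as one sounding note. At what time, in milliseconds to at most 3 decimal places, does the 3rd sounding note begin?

1. 0.0ms @ 0 + 205.714ms (3/5)
2. 205.714ms @ 3/5 + 205.714ms (3/5)
3. 411.429ms @ 6/5 + 205.714ms (3/5)
4. 617.143ms @ 9/5 + 205.714ms (3/5)
5. 822.857ms @ 12/5 + 205.714ms (3/5)

note 3 onset = 6/5b = 411.429ms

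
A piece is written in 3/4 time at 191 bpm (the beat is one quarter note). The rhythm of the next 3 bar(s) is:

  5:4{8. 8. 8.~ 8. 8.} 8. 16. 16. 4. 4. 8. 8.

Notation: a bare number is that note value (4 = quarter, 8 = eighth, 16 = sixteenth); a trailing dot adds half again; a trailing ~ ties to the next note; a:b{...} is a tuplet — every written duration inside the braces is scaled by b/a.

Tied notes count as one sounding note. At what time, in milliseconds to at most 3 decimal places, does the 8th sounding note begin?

note 8 onset = 9/2b = 1413.613ms

1. 0.0ms @ 0 + 188.482ms (3/5)
2. 188.482ms @ 3/5 + 188.482ms (3/5)
3. 376.963ms @ 6/5 + 376.963ms (6/5)
4. 753.927ms @ 12/5 + 188.482ms (3/5)
5. 942.408ms @ 3 + 235.602ms (3/4)
6. 1178.01ms @ 15/4 + 117.801ms (3/8)
7. 1295.812ms @ 33/8 + 117.801ms (3/8)
8. 1413.613ms @ 9/2 + 471.204ms (3/2)
9. 1884.817ms @ 6 + 471.204ms (3/2)
10. 2356.021ms @ 15/2 + 235.602ms (3/4)
11. 2591.623ms @ 33/4 + 235.602ms (3/4)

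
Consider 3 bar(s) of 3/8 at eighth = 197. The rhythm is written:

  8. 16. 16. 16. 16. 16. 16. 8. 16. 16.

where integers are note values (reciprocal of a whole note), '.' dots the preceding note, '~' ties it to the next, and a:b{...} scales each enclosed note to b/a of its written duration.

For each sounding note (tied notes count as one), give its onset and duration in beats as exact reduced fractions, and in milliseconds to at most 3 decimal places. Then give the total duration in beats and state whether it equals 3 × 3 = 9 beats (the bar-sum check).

1) 0.0ms=0b +456.853ms=3/2b
2) 456.853ms=3/2b +228.426ms=3/4b
3) 685.279ms=9/4b +228.426ms=3/4b
4) 913.706ms=3b +228.426ms=3/4b
5) 1142.132ms=15/4b +228.426ms=3/4b
6) 1370.558ms=9/2b +228.426ms=3/4b
7) 1598.985ms=21/4b +228.426ms=3/4b
8) 1827.411ms=6b +456.853ms=3/2b
9) 2284.264ms=15/2b +228.426ms=3/4b
10) 2512.69ms=33/4b +228.426ms=3/4b
Σ=9b of 9 (197bpm 3/8) — PASS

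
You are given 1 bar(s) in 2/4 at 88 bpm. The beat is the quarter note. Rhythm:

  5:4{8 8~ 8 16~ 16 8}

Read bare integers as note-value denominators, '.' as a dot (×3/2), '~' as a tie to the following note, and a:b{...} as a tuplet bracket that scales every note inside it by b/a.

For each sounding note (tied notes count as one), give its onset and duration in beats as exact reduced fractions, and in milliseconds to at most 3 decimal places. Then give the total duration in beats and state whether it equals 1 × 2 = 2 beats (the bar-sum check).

1) 0.0ms=0b +272.727ms=2/5b
2) 272.727ms=2/5b +545.455ms=4/5b
3) 818.182ms=6/5b +272.727ms=2/5b
4) 1090.909ms=8/5b +272.727ms=2/5b
Σ=2b of 2 (88bpm 2/4) — PASS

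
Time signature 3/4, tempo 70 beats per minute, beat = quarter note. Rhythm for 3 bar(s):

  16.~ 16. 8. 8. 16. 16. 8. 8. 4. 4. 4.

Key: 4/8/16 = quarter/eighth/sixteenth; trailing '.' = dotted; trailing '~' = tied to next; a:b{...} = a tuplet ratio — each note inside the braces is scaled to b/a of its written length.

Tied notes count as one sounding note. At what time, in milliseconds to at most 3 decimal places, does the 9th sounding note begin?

1. 0.0ms @ 0 + 642.857ms (3/4)
2. 642.857ms @ 3/4 + 642.857ms (3/4)
3. 1285.714ms @ 3/2 + 642.857ms (3/4)
4. 1928.571ms @ 9/4 + 321.429ms (3/8)
5. 2250.0ms @ 21/8 + 321.429ms (3/8)
6. 2571.429ms @ 3 + 642.857ms (3/4)
7. 3214.286ms @ 15/4 + 642.857ms (3/4)
8. 3857.143ms @ 9/2 + 1285.714ms (3/2)
9. 5142.857ms @ 6 + 1285.714ms (3/2)
10. 6428.571ms @ 15/2 + 1285.714ms (3/2)

note 9 onset = 6b = 5142.857ms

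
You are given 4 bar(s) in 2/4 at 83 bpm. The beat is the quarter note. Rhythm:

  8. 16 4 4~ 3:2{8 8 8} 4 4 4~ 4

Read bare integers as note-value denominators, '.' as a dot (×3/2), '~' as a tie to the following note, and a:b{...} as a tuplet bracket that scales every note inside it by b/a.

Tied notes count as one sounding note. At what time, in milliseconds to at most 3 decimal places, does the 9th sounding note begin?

note 9 onset = 6b = 4337.349ms

1. 0.0ms @ 0 + 542.169ms (3/4)
2. 542.169ms @ 3/4 + 180.723ms (1/4)
3. 722.892ms @ 1 + 722.892ms (1)
4. 1445.783ms @ 2 + 963.855ms (4/3)
5. 2409.639ms @ 10/3 + 240.964ms (1/3)
6. 2650.602ms @ 11/3 + 240.964ms (1/3)
7. 2891.566ms @ 4 + 722.892ms (1)
8. 3614.458ms @ 5 + 722.892ms (1)
9. 4337.349ms @ 6 + 1445.783ms (2)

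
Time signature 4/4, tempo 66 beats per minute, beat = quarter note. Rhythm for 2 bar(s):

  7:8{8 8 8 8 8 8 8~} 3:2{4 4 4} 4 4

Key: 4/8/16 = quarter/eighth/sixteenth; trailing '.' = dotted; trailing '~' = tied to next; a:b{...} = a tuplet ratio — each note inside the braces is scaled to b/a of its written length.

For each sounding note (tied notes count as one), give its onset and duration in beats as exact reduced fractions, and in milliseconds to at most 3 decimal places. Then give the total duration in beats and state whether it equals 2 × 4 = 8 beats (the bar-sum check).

1) 0.0ms=0b +519.481ms=4/7b
2) 519.481ms=4/7b +519.481ms=4/7b
3) 1038.961ms=8/7b +519.481ms=4/7b
4) 1558.442ms=12/7b +519.481ms=4/7b
5) 2077.922ms=16/7b +519.481ms=4/7b
6) 2597.403ms=20/7b +519.481ms=4/7b
7) 3116.883ms=24/7b +1125.541ms=26/21b
8) 4242.424ms=14/3b +606.061ms=2/3b
9) 4848.485ms=16/3b +606.061ms=2/3b
10) 5454.545ms=6b +909.091ms=1b
11) 6363.636ms=7b +909.091ms=1b
Σ=8b of 8 (66bpm 4/4) — PASS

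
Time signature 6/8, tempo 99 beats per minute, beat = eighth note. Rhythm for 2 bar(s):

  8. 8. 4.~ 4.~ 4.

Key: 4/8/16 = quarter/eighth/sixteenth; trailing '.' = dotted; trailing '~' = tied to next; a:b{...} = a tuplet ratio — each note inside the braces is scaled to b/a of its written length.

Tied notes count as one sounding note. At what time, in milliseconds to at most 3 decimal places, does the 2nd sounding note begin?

note 2 onset = 3/2b = 909.091ms

1. 0.0ms @ 0 + 909.091ms (3/2)
2. 909.091ms @ 3/2 + 909.091ms (3/2)
3. 1818.182ms @ 3 + 5454.545ms (9)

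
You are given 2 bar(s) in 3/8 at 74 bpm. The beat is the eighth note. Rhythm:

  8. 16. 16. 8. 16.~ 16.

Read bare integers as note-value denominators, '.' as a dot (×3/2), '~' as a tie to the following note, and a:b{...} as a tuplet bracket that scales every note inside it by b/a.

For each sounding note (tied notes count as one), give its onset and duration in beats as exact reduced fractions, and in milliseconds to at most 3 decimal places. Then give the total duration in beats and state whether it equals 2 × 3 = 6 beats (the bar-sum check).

1) 0.0ms=0b +1216.216ms=3/2b
2) 1216.216ms=3/2b +608.108ms=3/4b
3) 1824.324ms=9/4b +608.108ms=3/4b
4) 2432.432ms=3b +1216.216ms=3/2b
5) 3648.649ms=9/2b +1216.216ms=3/2b
Σ=6b of 6 (74bpm 3/8) — PASS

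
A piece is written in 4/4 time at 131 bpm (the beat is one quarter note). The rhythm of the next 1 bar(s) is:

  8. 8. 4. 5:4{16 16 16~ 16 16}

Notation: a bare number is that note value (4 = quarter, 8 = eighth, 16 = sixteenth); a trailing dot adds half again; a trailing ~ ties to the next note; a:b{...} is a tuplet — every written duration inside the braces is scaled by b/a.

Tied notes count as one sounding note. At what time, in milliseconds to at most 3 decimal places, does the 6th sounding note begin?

note 6 onset = 17/5b = 1557.252ms

1. 0.0ms @ 0 + 343.511ms (3/4)
2. 343.511ms @ 3/4 + 343.511ms (3/4)
3. 687.023ms @ 3/2 + 687.023ms (3/2)
4. 1374.046ms @ 3 + 91.603ms (1/5)
5. 1465.649ms @ 16/5 + 91.603ms (1/5)
6. 1557.252ms @ 17/5 + 183.206ms (2/5)
7. 1740.458ms @ 19/5 + 91.603ms (1/5)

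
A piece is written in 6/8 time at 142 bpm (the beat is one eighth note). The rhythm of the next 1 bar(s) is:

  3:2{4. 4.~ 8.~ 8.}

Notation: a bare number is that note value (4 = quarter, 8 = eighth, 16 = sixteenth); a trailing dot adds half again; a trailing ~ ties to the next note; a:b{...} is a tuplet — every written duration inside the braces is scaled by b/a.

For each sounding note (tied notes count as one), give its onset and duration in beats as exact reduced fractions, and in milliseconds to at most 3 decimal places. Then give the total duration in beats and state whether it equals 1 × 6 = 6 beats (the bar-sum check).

1) 0.0ms=0b +845.07ms=2b
2) 845.07ms=2b +1690.141ms=4b
Σ=6b of 6 (142bpm 6/8) — PASS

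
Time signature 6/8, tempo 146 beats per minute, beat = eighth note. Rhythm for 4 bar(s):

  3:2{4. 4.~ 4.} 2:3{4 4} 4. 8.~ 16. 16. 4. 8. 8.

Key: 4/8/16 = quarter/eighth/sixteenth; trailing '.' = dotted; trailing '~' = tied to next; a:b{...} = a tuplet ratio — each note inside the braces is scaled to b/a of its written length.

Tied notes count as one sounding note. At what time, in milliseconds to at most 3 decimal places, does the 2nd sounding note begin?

1. 0.0ms @ 0 + 821.918ms (2)
2. 821.918ms @ 2 + 1643.836ms (4)
3. 2465.753ms @ 6 + 1232.877ms (3)
4. 3698.63ms @ 9 + 1232.877ms (3)
5. 4931.507ms @ 12 + 1232.877ms (3)
6. 6164.384ms @ 15 + 924.658ms (9/4)
7. 7089.041ms @ 69/4 + 308.219ms (3/4)
8. 7397.26ms @ 18 + 1232.877ms (3)
9. 8630.137ms @ 21 + 616.438ms (3/2)
10. 9246.575ms @ 45/2 + 616.438ms (3/2)

note 2 onset = 2b = 821.918ms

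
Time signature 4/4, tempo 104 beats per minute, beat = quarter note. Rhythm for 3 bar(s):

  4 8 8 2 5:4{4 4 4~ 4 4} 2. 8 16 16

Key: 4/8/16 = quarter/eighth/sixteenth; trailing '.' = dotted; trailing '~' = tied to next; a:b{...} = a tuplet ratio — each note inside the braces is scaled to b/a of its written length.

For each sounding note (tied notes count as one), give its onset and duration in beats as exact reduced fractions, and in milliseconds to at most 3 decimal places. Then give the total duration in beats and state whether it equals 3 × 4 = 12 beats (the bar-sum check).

1) 0.0ms=0b +576.923ms=1b
2) 576.923ms=1b +288.462ms=1/2b
3) 865.385ms=3/2b +288.462ms=1/2b
4) 1153.846ms=2b +1153.846ms=2b
5) 2307.692ms=4b +461.538ms=4/5b
6) 2769.231ms=24/5b +461.538ms=4/5b
7) 3230.769ms=28/5b +923.077ms=8/5b
8) 4153.846ms=36/5b +461.538ms=4/5b
9) 4615.385ms=8b +1730.769ms=3b
10) 6346.154ms=11b +288.462ms=1/2b
11) 6634.615ms=23/2b +144.231ms=1/4b
12) 6778.846ms=47/4b +144.231ms=1/4b
Σ=12b of 12 (104bpm 4/4) — PASS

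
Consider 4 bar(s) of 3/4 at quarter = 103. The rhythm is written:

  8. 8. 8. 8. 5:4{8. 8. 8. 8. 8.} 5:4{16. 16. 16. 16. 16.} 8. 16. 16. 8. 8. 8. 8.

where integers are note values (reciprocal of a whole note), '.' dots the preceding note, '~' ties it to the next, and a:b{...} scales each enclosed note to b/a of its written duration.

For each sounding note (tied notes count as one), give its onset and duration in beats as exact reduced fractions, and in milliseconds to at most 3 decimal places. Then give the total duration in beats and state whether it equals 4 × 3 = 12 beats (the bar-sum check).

1) 0.0ms=0b +436.893ms=3/4b
2) 436.893ms=3/4b +436.893ms=3/4b
3) 873.786ms=3/2b +436.893ms=3/4b
4) 1310.68ms=9/4b +436.893ms=3/4b
5) 1747.573ms=3b +349.515ms=3/5b
6) 2097.087ms=18/5b +349.515ms=3/5b
7) 2446.602ms=21/5b +349.515ms=3/5b
8) 2796.117ms=24/5b +349.515ms=3/5b
9) 3145.631ms=27/5b +349.515ms=3/5b
10) 3495.146ms=6b +174.757ms=3/10b
11) 3669.903ms=63/10b +174.757ms=3/10b
12) 3844.66ms=33/5b +174.757ms=3/10b
13) 4019.417ms=69/10b +174.757ms=3/10b
14) 4194.175ms=36/5b +174.757ms=3/10b
15) 4368.932ms=15/2b +436.893ms=3/4b
16) 4805.825ms=33/4b +218.447ms=3/8b
17) 5024.272ms=69/8b +218.447ms=3/8b
18) 5242.718ms=9b +436.893ms=3/4b
19) 5679.612ms=39/4b +436.893ms=3/4b
20) 6116.505ms=21/2b +436.893ms=3/4b
21) 6553.398ms=45/4b +436.893ms=3/4b
Σ=12b of 12 (103bpm 3/4) — PASS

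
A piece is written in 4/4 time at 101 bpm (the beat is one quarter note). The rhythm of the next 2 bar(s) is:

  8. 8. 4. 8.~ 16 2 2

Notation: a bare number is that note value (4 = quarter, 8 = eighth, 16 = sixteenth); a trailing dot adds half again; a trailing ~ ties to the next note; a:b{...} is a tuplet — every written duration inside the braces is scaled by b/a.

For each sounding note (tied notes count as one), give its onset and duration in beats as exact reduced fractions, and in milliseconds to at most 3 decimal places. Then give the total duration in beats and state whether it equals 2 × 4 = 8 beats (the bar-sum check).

1) 0.0ms=0b +445.545ms=3/4b
2) 445.545ms=3/4b +445.545ms=3/4b
3) 891.089ms=3/2b +891.089ms=3/2b
4) 1782.178ms=3b +594.059ms=1b
5) 2376.238ms=4b +1188.119ms=2b
6) 3564.356ms=6b +1188.119ms=2b
Σ=8b of 8 (101bpm 4/4) — PASS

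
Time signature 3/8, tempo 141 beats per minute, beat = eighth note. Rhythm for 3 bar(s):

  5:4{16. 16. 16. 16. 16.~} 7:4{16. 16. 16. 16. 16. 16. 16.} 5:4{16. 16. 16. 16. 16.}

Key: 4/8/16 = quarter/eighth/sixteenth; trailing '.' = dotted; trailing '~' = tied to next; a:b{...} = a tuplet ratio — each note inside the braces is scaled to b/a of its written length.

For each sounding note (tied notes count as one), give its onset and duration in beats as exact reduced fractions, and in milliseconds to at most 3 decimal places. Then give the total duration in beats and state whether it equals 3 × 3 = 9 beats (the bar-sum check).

1) 0.0ms=0b +255.319ms=3/5b
2) 255.319ms=3/5b +255.319ms=3/5b
3) 510.638ms=6/5b +255.319ms=3/5b
4) 765.957ms=9/5b +255.319ms=3/5b
5) 1021.277ms=12/5b +437.69ms=36/35b
6) 1458.967ms=24/7b +182.371ms=3/7b
7) 1641.337ms=27/7b +182.371ms=3/7b
8) 1823.708ms=30/7b +182.371ms=3/7b
9) 2006.079ms=33/7b +182.371ms=3/7b
10) 2188.45ms=36/7b +182.371ms=3/7b
11) 2370.821ms=39/7b +182.371ms=3/7b
12) 2553.191ms=6b +255.319ms=3/5b
13) 2808.511ms=33/5b +255.319ms=3/5b
14) 3063.83ms=36/5b +255.319ms=3/5b
15) 3319.149ms=39/5b +255.319ms=3/5b
16) 3574.468ms=42/5b +255.319ms=3/5b
Σ=9b of 9 (141bpm 3/8) — PASS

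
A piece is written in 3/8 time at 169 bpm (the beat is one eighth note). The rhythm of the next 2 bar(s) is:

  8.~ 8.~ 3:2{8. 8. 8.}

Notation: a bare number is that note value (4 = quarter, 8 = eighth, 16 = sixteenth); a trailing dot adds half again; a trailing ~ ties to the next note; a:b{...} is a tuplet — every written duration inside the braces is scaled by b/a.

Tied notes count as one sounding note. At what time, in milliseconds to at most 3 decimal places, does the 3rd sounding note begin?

1. 0.0ms @ 0 + 1420.118ms (4)
2. 1420.118ms @ 4 + 355.03ms (1)
3. 1775.148ms @ 5 + 355.03ms (1)

note 3 onset = 5b = 1775.148ms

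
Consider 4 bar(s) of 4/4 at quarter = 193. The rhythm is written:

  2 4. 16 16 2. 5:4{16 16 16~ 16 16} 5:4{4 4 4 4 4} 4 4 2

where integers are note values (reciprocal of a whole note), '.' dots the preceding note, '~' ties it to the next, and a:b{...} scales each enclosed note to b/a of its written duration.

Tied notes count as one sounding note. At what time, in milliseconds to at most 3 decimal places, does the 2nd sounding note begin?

note 2 onset = 2b = 621.762ms

1. 0.0ms @ 0 + 621.762ms (2)
2. 621.762ms @ 2 + 466.321ms (3/2)
3. 1088.083ms @ 7/2 + 77.72ms (1/4)
4. 1165.803ms @ 15/4 + 77.72ms (1/4)
5. 1243.523ms @ 4 + 932.642ms (3)
6. 2176.166ms @ 7 + 62.176ms (1/5)
7. 2238.342ms @ 36/5 + 62.176ms (1/5)
8. 2300.518ms @ 37/5 + 124.352ms (2/5)
9. 2424.87ms @ 39/5 + 62.176ms (1/5)
10. 2487.047ms @ 8 + 248.705ms (4/5)
11. 2735.751ms @ 44/5 + 248.705ms (4/5)
12. 2984.456ms @ 48/5 + 248.705ms (4/5)
13. 3233.161ms @ 52/5 + 248.705ms (4/5)
14. 3481.865ms @ 56/5 + 248.705ms (4/5)
15. 3730.57ms @ 12 + 310.881ms (1)
16. 4041.451ms @ 13 + 310.881ms (1)
17. 4352.332ms @ 14 + 621.762ms (2)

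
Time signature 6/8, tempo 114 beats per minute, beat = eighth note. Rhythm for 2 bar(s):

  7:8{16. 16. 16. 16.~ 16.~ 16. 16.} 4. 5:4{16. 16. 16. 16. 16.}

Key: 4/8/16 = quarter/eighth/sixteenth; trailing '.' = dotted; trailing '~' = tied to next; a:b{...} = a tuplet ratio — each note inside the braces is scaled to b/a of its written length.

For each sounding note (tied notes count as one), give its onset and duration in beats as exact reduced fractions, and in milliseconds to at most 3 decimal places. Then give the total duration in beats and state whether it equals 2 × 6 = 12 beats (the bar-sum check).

1) 0.0ms=0b +451.128ms=6/7b
2) 451.128ms=6/7b +451.128ms=6/7b
3) 902.256ms=12/7b +451.128ms=6/7b
4) 1353.383ms=18/7b +1353.383ms=18/7b
5) 2706.767ms=36/7b +451.128ms=6/7b
6) 3157.895ms=6b +1578.947ms=3b
7) 4736.842ms=9b +315.789ms=3/5b
8) 5052.632ms=48/5b +315.789ms=3/5b
9) 5368.421ms=51/5b +315.789ms=3/5b
10) 5684.211ms=54/5b +315.789ms=3/5b
11) 6000.0ms=57/5b +315.789ms=3/5b
Σ=12b of 12 (114bpm 6/8) — PASS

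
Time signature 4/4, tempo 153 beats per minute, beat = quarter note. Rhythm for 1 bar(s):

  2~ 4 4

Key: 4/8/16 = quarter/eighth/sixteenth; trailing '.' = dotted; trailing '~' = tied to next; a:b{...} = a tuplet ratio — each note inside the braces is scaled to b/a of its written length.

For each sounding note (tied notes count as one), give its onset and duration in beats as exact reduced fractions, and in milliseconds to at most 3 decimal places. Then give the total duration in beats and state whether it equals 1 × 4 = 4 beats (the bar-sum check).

1) 0.0ms=0b +1176.471ms=3b
2) 1176.471ms=3b +392.157ms=1b
Σ=4b of 4 (153bpm 4/4) — PASS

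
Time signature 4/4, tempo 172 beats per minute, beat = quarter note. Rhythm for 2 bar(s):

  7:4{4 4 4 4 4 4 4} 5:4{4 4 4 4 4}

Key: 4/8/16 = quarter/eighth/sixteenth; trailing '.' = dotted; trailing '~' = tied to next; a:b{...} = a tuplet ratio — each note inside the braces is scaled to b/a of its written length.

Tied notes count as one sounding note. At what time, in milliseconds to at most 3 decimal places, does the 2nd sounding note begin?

note 2 onset = 4/7b = 199.336ms

1. 0.0ms @ 0 + 199.336ms (4/7)
2. 199.336ms @ 4/7 + 199.336ms (4/7)
3. 398.671ms @ 8/7 + 199.336ms (4/7)
4. 598.007ms @ 12/7 + 199.336ms (4/7)
5. 797.342ms @ 16/7 + 199.336ms (4/7)
6. 996.678ms @ 20/7 + 199.336ms (4/7)
7. 1196.013ms @ 24/7 + 199.336ms (4/7)
8. 1395.349ms @ 4 + 279.07ms (4/5)
9. 1674.419ms @ 24/5 + 279.07ms (4/5)
10. 1953.488ms @ 28/5 + 279.07ms (4/5)
11. 2232.558ms @ 32/5 + 279.07ms (4/5)
12. 2511.628ms @ 36/5 + 279.07ms (4/5)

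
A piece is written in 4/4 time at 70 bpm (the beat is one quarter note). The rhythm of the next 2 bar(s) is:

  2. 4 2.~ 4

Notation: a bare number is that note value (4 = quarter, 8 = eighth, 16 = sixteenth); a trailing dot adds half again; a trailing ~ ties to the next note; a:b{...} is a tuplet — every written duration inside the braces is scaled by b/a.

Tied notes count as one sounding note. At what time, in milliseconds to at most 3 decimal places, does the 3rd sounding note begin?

1. 0.0ms @ 0 + 2571.429ms (3)
2. 2571.429ms @ 3 + 857.143ms (1)
3. 3428.571ms @ 4 + 3428.571ms (4)

note 3 onset = 4b = 3428.571ms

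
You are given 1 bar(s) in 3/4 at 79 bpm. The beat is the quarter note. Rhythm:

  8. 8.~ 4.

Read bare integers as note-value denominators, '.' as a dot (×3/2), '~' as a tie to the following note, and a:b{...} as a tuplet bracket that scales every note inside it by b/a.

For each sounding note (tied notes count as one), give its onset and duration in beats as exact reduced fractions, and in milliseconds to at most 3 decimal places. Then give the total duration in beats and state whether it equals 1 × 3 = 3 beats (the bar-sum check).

1) 0.0ms=0b +569.62ms=3/4b
2) 569.62ms=3/4b +1708.861ms=9/4b
Σ=3b of 3 (79bpm 3/4) — PASS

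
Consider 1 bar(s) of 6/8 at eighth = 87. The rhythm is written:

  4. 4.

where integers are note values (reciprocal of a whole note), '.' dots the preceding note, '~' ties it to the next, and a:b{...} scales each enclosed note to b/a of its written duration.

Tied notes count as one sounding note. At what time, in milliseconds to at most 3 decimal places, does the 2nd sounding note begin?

note 2 onset = 3b = 2068.966ms

1. 0.0ms @ 0 + 2068.966ms (3)
2. 2068.966ms @ 3 + 2068.966ms (3)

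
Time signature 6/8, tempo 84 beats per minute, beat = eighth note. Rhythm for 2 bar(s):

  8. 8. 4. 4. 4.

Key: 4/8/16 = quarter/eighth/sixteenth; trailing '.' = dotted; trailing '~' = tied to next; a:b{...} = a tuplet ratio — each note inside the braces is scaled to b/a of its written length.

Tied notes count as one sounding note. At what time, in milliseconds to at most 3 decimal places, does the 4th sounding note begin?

note 4 onset = 6b = 4285.714ms

1. 0.0ms @ 0 + 1071.429ms (3/2)
2. 1071.429ms @ 3/2 + 1071.429ms (3/2)
3. 2142.857ms @ 3 + 2142.857ms (3)
4. 4285.714ms @ 6 + 2142.857ms (3)
5. 6428.571ms @ 9 + 2142.857ms (3)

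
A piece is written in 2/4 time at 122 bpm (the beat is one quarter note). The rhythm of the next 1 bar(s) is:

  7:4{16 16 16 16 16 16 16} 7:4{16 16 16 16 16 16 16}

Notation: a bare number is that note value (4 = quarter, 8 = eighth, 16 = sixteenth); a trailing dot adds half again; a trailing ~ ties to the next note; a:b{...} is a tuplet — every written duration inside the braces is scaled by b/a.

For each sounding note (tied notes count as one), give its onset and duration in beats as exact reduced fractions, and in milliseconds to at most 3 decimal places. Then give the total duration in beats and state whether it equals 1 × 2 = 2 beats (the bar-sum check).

1) 0.0ms=0b +70.258ms=1/7b
2) 70.258ms=1/7b +70.258ms=1/7b
3) 140.515ms=2/7b +70.258ms=1/7b
4) 210.773ms=3/7b +70.258ms=1/7b
5) 281.03ms=4/7b +70.258ms=1/7b
6) 351.288ms=5/7b +70.258ms=1/7b
7) 421.546ms=6/7b +70.258ms=1/7b
8) 491.803ms=1b +70.258ms=1/7b
9) 562.061ms=8/7b +70.258ms=1/7b
10) 632.319ms=9/7b +70.258ms=1/7b
11) 702.576ms=10/7b +70.258ms=1/7b
12) 772.834ms=11/7b +70.258ms=1/7b
13) 843.091ms=12/7b +70.258ms=1/7b
14) 913.349ms=13/7b +70.258ms=1/7b
Σ=2b of 2 (122bpm 2/4) — PASS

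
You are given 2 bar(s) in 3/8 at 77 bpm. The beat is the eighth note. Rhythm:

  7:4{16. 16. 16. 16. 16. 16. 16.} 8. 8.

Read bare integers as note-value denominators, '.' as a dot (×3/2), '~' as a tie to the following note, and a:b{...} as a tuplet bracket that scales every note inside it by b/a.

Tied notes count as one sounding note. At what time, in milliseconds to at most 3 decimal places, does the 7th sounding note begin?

note 7 onset = 18/7b = 2003.711ms

1. 0.0ms @ 0 + 333.952ms (3/7)
2. 333.952ms @ 3/7 + 333.952ms (3/7)
3. 667.904ms @ 6/7 + 333.952ms (3/7)
4. 1001.855ms @ 9/7 + 333.952ms (3/7)
5. 1335.807ms @ 12/7 + 333.952ms (3/7)
6. 1669.759ms @ 15/7 + 333.952ms (3/7)
7. 2003.711ms @ 18/7 + 333.952ms (3/7)
8. 2337.662ms @ 3 + 1168.831ms (3/2)
9. 3506.494ms @ 9/2 + 1168.831ms (3/2)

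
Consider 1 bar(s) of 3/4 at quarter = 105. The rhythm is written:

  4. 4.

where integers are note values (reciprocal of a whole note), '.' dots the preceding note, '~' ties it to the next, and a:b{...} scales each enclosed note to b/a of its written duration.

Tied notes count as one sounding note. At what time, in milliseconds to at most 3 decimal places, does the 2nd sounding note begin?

1. 0.0ms @ 0 + 857.143ms (3/2)
2. 857.143ms @ 3/2 + 857.143ms (3/2)

note 2 onset = 3/2b = 857.143ms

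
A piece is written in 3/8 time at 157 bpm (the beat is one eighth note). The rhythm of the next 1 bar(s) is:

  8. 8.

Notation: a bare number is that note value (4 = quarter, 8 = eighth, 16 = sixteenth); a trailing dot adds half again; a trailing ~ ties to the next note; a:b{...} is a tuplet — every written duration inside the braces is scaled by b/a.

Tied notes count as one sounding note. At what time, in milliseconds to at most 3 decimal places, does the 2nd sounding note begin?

note 2 onset = 3/2b = 573.248ms

1. 0.0ms @ 0 + 573.248ms (3/2)
2. 573.248ms @ 3/2 + 573.248ms (3/2)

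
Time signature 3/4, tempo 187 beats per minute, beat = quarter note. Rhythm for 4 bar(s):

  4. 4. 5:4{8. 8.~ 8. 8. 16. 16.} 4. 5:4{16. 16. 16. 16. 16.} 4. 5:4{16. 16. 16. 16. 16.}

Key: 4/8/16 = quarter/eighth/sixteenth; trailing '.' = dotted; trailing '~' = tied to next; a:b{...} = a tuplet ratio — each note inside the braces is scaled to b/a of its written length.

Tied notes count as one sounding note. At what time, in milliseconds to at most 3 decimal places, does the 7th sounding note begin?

note 7 onset = 57/10b = 1828.877ms

1. 0.0ms @ 0 + 481.283ms (3/2)
2. 481.283ms @ 3/2 + 481.283ms (3/2)
3. 962.567ms @ 3 + 192.513ms (3/5)
4. 1155.08ms @ 18/5 + 385.027ms (6/5)
5. 1540.107ms @ 24/5 + 192.513ms (3/5)
6. 1732.62ms @ 27/5 + 96.257ms (3/10)
7. 1828.877ms @ 57/10 + 96.257ms (3/10)
8. 1925.134ms @ 6 + 481.283ms (3/2)
9. 2406.417ms @ 15/2 + 96.257ms (3/10)
10. 2502.674ms @ 39/5 + 96.257ms (3/10)
11. 2598.93ms @ 81/10 + 96.257ms (3/10)
12. 2695.187ms @ 42/5 + 96.257ms (3/10)
13. 2791.444ms @ 87/10 + 96.257ms (3/10)
14. 2887.701ms @ 9 + 481.283ms (3/2)
15. 3368.984ms @ 21/2 + 96.257ms (3/10)
16. 3465.241ms @ 54/5 + 96.257ms (3/10)
17. 3561.497ms @ 111/10 + 96.257ms (3/10)
18. 3657.754ms @ 57/5 + 96.257ms (3/10)
19. 3754.011ms @ 117/10 + 96.257ms (3/10)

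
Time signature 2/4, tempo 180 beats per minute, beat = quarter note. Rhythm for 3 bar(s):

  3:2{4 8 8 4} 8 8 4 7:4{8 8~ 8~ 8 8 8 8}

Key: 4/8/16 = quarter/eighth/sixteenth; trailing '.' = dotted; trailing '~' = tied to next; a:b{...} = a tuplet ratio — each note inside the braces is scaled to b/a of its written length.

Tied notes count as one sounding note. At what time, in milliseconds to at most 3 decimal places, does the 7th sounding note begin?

1. 0.0ms @ 0 + 222.222ms (2/3)
2. 222.222ms @ 2/3 + 111.111ms (1/3)
3. 333.333ms @ 1 + 111.111ms (1/3)
4. 444.444ms @ 4/3 + 222.222ms (2/3)
5. 666.667ms @ 2 + 166.667ms (1/2)
6. 833.333ms @ 5/2 + 166.667ms (1/2)
7. 1000.0ms @ 3 + 333.333ms (1)
8. 1333.333ms @ 4 + 95.238ms (2/7)
9. 1428.571ms @ 30/7 + 285.714ms (6/7)
10. 1714.286ms @ 36/7 + 95.238ms (2/7)
11. 1809.524ms @ 38/7 + 95.238ms (2/7)
12. 1904.762ms @ 40/7 + 95.238ms (2/7)

note 7 onset = 3b = 1000.0ms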